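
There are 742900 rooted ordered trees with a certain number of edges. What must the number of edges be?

Rooted ordered trees with n edges are counted by C_n, and C_13 = 742900.

13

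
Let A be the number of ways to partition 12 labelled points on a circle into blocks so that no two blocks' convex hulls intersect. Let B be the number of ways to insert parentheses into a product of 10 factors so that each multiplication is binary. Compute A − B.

203150

The non-crossing partitions of [12] form a lattice of size C_12. So A = C_12 = 208012.
Parenthesizations of m factors correspond to full binary trees with m leaves, counted by C_{m−1}; m = 10 gives C_9. So B = C_9 = 4862.
A − B = 208012 − 4862 = 203150.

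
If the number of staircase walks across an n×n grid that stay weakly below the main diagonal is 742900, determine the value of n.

13

Such diagonal-avoiding paths in an n×n grid are counted by C_n. The Catalan number equal to 742900 is C_13.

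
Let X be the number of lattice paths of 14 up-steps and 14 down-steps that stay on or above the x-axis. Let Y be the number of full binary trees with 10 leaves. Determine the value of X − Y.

2669578

Dyck paths of semilength n (length 2n) are counted by C_n; here n = 14. So X = C_14 = 2674440.
Full binary trees with 10 leaves have 10−1 = 9 internal nodes, so there are C_9 of them. So Y = C_9 = 4862.
X − Y = 2674440 − 4862 = 2669578.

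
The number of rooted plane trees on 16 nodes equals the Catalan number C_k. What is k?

A rooted plane tree on 16 nodes has 15 edges, and such trees are counted by C_15.

15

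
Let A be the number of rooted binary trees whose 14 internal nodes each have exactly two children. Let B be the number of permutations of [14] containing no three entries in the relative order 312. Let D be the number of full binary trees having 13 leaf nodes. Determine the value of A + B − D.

The number of full binary trees on 14 internal nodes is the Catalan number C_14. So A = C_14 = 2674440.
Permutations of [n] avoiding any single length-3 pattern are counted by C_n; here n = 14. So B = C_14 = 2674440.
A full binary tree with L leaves has L−1 internal nodes and is counted by C_{L−1}; L = 13 gives C_12. So D = C_12 = 208012.
A + B − D = 2674440 + 2674440 − 208012 = 5140868.

5140868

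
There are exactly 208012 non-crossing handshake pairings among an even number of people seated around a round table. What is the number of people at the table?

24

Non-crossing handshake pairings of 2n people are counted by C_n, and C_12 = 208012.
So n = 12, and there are 2n = 24 people.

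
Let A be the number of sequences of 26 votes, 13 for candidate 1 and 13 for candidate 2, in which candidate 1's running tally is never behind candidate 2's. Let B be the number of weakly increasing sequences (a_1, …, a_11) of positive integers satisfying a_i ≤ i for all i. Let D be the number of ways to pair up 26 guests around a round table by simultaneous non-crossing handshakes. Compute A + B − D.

58786

Ballot sequences with n votes each where one side never trails are Dyck words, counted by C_n; here n = 13. So A = C_13 = 742900.
Weakly increasing sequences with a_i ≤ i biject with Dyck paths of semilength 11, so there are C_11. So B = C_11 = 58786.
Non-crossing handshake pairings of 2n people are counted by C_n; 26 people gives n = 13. So D = C_13 = 742900.
A + B − D = 742900 + 58786 − 742900 = 58786.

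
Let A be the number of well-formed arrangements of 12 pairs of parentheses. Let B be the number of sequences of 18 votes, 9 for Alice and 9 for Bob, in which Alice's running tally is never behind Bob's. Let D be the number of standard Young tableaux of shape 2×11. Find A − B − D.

144364

With 12 pairs the number of balanced bracket strings is the Catalan number C_12. So A = C_12 = 208012.
Ballot sequences with n votes each where one side never trails are Dyck words, counted by C_n; here n = 9. So B = C_9 = 4862.
Standard Young tableaux of shape 2×n are counted by C_n; here n = 11. So D = C_11 = 58786.
A − B − D = 208012 − 4862 − 58786 = 144364.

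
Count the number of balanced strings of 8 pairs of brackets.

Balanced strings of n pairs of brackets are counted by C_n; here n = 8.
C_8 = C_7 · 2(2·7+1)/(7+2) = 429 · 30/9 = 1430.

1430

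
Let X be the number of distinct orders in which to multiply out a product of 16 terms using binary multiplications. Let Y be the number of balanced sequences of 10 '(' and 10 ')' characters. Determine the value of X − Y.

Parenthesizations of m factors correspond to full binary trees with m leaves, counted by C_{m−1}; m = 16 gives C_15. So X = C_15 = 9694845.
With 10 pairs the number of balanced bracket strings is the Catalan number C_10. So Y = C_10 = 16796.
X − Y = 9694845 − 16796 = 9678049.

9678049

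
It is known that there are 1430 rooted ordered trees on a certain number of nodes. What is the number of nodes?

Rooted ordered trees on m nodes are counted by C_{m−1}; 1430 = C_8.
So the index is 8, and the number of nodes is 8 + 1 = 9.

9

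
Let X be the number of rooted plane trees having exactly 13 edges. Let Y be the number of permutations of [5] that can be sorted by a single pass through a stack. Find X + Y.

Rooted ordered trees with n edges are counted by C_n; here n = 13. So X = C_13 = 742900.
Stack-sortable permutations are exactly the 231-avoiding ones, counted by C_n; here n = 5. So Y = C_5 = 42.
X + Y = 742900 + 42 = 742942.

742942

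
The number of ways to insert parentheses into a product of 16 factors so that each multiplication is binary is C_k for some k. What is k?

Parenthesizations of m factors correspond to full binary trees with m leaves, counted by C_{m−1}; m = 16 gives C_15.

15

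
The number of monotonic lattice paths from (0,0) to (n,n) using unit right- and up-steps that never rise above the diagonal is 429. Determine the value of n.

7

Such diagonal-avoiding paths in an n×n grid are counted by C_n, and C_7 = 429.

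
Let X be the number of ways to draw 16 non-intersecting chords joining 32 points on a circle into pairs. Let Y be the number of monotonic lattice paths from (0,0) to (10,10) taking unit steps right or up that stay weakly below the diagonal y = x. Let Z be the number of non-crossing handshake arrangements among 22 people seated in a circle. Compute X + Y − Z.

35315680

Pairing 32 circle points by 16 non-crossing chords gives C_16 matchings. So X = C_16 = 35357670.
Sub-diagonal monotone paths from (0,0) to (10,10) biject with Dyck paths of semilength 10, giving C_10. So Y = C_10 = 16796.
With 22 = 2·11 people, non-crossing handshake pairings are non-crossing perfect matchings on a circle, counted by C_11. So Z = C_11 = 58786.
X + Y − Z = 35357670 + 16796 − 58786 = 35315680.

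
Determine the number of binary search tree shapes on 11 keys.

There are C_n binary search tree shapes on n keys; with n = 11 that is C_11.
C_11 = 58786.

58786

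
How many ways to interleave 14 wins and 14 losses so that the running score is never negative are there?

Ballot sequences with n votes each where one side never trails are Dyck words, counted by C_n; here n = 14.
C_14 = C_13 · 2(2·13+1)/(13+2) = 742900 · 54/15 = 2674440.

2674440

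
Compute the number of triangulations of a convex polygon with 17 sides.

9694845

The number of triangulations of a 17-gon is the Catalan number C_15 (index = sides − 2).
C_15 = C_14 · 2(2·14+1)/(14+2) = 2674440 · 58/16 = 9694845.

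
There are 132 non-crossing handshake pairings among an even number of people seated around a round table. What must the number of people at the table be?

12

Non-crossing handshake pairings of 2n people are counted by C_n, and C_6 = 132.
So n = 6, and there are 2n = 12 people.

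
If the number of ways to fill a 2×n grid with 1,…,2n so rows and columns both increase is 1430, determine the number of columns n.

Standard Young tableaux of shape 2×n are counted by C_n. The Catalan number equal to 1430 is C_8.

8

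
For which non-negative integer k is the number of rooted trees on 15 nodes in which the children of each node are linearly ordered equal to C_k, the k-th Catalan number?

Rooted ordered (plane) trees on m nodes have m−1 edges and are counted by C_{m−1}; m = 15 gives C_14.

14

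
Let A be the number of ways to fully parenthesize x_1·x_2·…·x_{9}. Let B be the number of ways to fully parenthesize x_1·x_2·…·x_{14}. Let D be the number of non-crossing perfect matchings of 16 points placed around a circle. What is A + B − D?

742900

Bracketing 9 factors into binary products is counted by C_{9−1} = C_8. So A = C_8 = 1430.
Ways to associate a product of 14 factors correspond to binary trees on 14 leaves, so the count is C_13. So B = C_13 = 742900.
Pairing 16 circle points by 8 non-crossing chords gives C_8 matchings. So D = C_8 = 1430.
A + B − D = 1430 + 742900 − 1430 = 742900.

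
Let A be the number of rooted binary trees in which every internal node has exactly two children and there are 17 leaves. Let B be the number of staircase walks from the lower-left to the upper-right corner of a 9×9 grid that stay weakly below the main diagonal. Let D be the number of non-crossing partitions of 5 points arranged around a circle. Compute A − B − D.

35352766

Full binary trees with 17 leaves have 17−1 = 16 internal nodes, so there are C_16 of them. So A = C_16 = 35357670.
Monotone paths in an n×n grid that stay weakly below the diagonal are counted by C_n; here n = 9. So B = C_9 = 4862.
The non-crossing partitions of [5] form a lattice of size C_5. So D = C_5 = 42.
A − B − D = 35357670 − 4862 − 42 = 35352766.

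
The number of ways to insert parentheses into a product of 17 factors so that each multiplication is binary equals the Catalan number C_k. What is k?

16

Ways to associate a product of 17 factors correspond to binary trees on 17 leaves, so the count is C_16.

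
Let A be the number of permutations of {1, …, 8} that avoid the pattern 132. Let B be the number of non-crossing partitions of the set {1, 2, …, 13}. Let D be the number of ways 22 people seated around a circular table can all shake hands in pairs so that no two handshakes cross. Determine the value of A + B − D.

Permutations of [n] avoiding any single length-3 pattern are counted by C_n; here n = 8. So A = C_8 = 1430.
Non-crossing partitions of an n-element set are counted by C_n; here n = 13. So B = C_13 = 742900.
With 22 = 2·11 people, non-crossing handshake pairings are non-crossing perfect matchings on a circle, counted by C_11. So D = C_11 = 58786.
A + B − D = 1430 + 742900 − 58786 = 685544.

685544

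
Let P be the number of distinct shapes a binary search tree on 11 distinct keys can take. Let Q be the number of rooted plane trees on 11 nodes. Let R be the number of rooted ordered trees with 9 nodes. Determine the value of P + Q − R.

Binary trees (left/right distinguished) on n nodes are counted by C_n; here n = 11. So P = C_11 = 58786.
A rooted plane tree on 11 nodes has 10 edges, and such trees are counted by C_10. So Q = C_10 = 16796.
Rooted ordered (plane) trees on m nodes have m−1 edges and are counted by C_{m−1}; m = 9 gives C_8. So R = C_8 = 1430.
P + Q − R = 58786 + 16796 − 1430 = 74152.

74152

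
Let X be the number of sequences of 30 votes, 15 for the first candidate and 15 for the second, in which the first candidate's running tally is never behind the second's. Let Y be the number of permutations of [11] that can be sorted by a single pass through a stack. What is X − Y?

9636059

Ballot sequences with n votes each where one side never trails are Dyck words, counted by C_n; here n = 15. So X = C_15 = 9694845.
Stack-sortable permutations are exactly the 231-avoiding ones, counted by C_n; here n = 11. So Y = C_11 = 58786.
X − Y = 9694845 − 58786 = 9636059.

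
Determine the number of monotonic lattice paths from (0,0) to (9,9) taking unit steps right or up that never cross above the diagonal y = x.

4862

Monotone paths in an n×n grid that stay weakly below the diagonal are counted by C_n; here n = 9.
C_9 = C(18,9)/10 = 48620/10 = 4862.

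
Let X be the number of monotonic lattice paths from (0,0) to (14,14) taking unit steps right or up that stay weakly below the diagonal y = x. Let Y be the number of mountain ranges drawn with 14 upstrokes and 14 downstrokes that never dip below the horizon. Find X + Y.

Monotone paths in an n×n grid that stay weakly below the diagonal are counted by C_n; here n = 14. So X = C_14 = 2674440.
A Dyck path with 14 up-steps and 14 down-steps has semilength 14, so there are C_14 of them. So Y = C_14 = 2674440.
X + Y = 2674440 + 2674440 = 5348880.

5348880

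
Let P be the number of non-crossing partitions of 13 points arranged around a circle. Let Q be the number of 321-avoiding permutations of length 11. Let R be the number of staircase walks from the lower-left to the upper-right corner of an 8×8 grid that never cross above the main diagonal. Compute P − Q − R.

The non-crossing partitions of [13] form a lattice of size C_13. So P = C_13 = 742900.
For any fixed pattern of length 3, the pattern-avoiding permutations of [11] number C_11. So Q = C_11 = 58786.
Sub-diagonal monotone paths from (0,0) to (8,8) biject with Dyck paths of semilength 8, giving C_8. So R = C_8 = 1430.
P − Q − R = 742900 − 58786 − 1430 = 682684.

682684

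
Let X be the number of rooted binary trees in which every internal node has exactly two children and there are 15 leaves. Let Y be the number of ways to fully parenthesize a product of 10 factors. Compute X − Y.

Full binary trees with 15 leaves have 15−1 = 14 internal nodes, so there are C_14 of them. So X = C_14 = 2674440.
Ways to associate a product of 10 factors correspond to binary trees on 10 leaves, so the count is C_9. So Y = C_9 = 4862.
X − Y = 2674440 − 4862 = 2669578.

2669578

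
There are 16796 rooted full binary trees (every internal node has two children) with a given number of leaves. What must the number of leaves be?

Full binary trees with L leaves are counted by C_{L−1}; 16796 = C_10.
So the index is 10, and the number of leaves is 10 + 1 = 11.

11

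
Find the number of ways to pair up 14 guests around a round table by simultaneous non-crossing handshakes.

With 14 = 2·7 people, non-crossing handshake pairings are non-crossing perfect matchings on a circle, counted by C_7.
C_7 = C_6 · 2(2·6+1)/(6+2) = 132 · 26/8 = 429.

429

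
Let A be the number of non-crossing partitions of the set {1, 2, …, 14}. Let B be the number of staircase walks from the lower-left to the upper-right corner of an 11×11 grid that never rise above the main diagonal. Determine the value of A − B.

2615654

Non-crossing partitions of an n-element set are counted by C_n; here n = 14. So A = C_14 = 2674440.
Sub-diagonal monotone paths from (0,0) to (11,11) biject with Dyck paths of semilength 11, giving C_11. So B = C_11 = 58786.
A − B = 2674440 − 58786 = 2615654.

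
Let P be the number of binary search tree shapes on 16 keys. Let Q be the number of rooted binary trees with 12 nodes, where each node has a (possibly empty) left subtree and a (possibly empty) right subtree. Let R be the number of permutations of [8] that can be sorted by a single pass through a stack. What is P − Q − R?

35148228

Binary trees (left/right distinguished) on n nodes are counted by C_n; here n = 16. So P = C_16 = 35357670.
Rooted binary trees with 12 nodes (each child slot possibly empty) number C_12. So Q = C_12 = 208012.
Stack-sortable permutations are exactly the 231-avoiding ones, counted by C_n; here n = 8. So R = C_8 = 1430.
P − Q − R = 35357670 − 208012 − 1430 = 35148228.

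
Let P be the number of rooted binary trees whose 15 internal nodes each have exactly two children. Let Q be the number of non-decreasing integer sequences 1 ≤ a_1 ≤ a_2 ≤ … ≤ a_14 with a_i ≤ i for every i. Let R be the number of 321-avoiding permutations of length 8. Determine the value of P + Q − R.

Full binary trees with n internal nodes are counted by C_n; here n = 15. So P = C_15 = 9694845.
Weakly increasing sequences with a_i ≤ i biject with Dyck paths of semilength 14, so there are C_14. So Q = C_14 = 2674440.
Permutations of [n] avoiding any single length-3 pattern are counted by C_n; here n = 8. So R = C_8 = 1430.
P + Q − R = 9694845 + 2674440 − 1430 = 12367855.

12367855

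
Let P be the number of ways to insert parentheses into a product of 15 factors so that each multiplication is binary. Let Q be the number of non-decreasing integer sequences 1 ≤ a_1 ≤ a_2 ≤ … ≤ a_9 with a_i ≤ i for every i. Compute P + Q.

2679302

Parenthesizations of m factors correspond to full binary trees with m leaves, counted by C_{m−1}; m = 15 gives C_14. So P = C_14 = 2674440.
Weakly increasing sequences with a_i ≤ i biject with Dyck paths of semilength 9, so there are C_9. So Q = C_9 = 4862.
P + Q = 2674440 + 4862 = 2679302.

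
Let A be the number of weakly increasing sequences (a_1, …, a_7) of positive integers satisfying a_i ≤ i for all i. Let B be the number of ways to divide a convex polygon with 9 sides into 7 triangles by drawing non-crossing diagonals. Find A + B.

Weakly increasing sequences with a_i ≤ i biject with Dyck paths of semilength 7, so there are C_7. So A = C_7 = 429.
A convex 9-gon is triangulated into 7 triangles, and the number of such triangulations is the Catalan number C_{9−2} = C_7. So B = C_7 = 429.
A + B = 429 + 429 = 858.

858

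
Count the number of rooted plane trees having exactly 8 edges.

A rooted plane tree with 8 edges has 9 nodes, and the count is C_8.
C_8 = C(16,8)/9 = 12870/9 = 1430.

1430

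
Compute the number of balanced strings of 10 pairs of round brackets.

A balanced arrangement of 10 bracket pairs is a Dyck word of semilength 10, so the count is C_10.
C_10 = C_9 · 2(2·9+1)/(9+2) = 4862 · 38/11 = 16796.

16796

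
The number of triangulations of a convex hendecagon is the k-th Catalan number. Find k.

A convex 11-gon is triangulated into 9 triangles, and the number of such triangulations is the Catalan number C_{11−2} = C_9.

9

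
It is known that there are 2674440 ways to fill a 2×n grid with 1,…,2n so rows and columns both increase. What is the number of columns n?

Standard Young tableaux of shape 2×n are counted by C_n. The Catalan number equal to 2674440 is C_14.

14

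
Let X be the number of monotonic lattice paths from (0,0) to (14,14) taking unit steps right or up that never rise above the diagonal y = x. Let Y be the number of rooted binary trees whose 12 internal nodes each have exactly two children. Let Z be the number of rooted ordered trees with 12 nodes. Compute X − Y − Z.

2407642

Sub-diagonal monotone paths from (0,0) to (14,14) biject with Dyck paths of semilength 14, giving C_14. So X = C_14 = 2674440.
Full binary trees with n internal nodes are counted by C_n; here n = 12. So Y = C_12 = 208012.
A rooted plane tree on 12 nodes has 11 edges, and such trees are counted by C_11. So Z = C_11 = 58786.
X − Y − Z = 2674440 − 208012 − 58786 = 2407642.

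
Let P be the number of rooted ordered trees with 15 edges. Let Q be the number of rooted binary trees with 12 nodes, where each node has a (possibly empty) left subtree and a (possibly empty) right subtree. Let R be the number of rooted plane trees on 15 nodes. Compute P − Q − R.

6812393

Rooted ordered trees with n edges are counted by C_n; here n = 15. So P = C_15 = 9694845.
Rooted binary trees with 12 nodes (each child slot possibly empty) number C_12. So Q = C_12 = 208012.
Rooted ordered (plane) trees on m nodes have m−1 edges and are counted by C_{m−1}; m = 15 gives C_14. So R = C_14 = 2674440.
P − Q − R = 9694845 − 208012 − 2674440 = 6812393.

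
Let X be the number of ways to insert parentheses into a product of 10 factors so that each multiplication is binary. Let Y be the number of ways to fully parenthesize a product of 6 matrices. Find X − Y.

Ways to associate a product of 10 factors correspond to binary trees on 10 leaves, so the count is C_9. So X = C_9 = 4862.
Bracketing 6 factors into binary products is counted by C_{6−1} = C_5. So Y = C_5 = 42.
X − Y = 4862 − 42 = 4820.

4820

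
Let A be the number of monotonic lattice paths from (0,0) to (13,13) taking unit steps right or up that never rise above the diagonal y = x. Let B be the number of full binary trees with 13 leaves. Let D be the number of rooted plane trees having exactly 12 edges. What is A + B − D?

Sub-diagonal monotone paths from (0,0) to (13,13) biject with Dyck paths of semilength 13, giving C_13. So A = C_13 = 742900.
A full binary tree with L leaves has L−1 internal nodes and is counted by C_{L−1}; L = 13 gives C_12. So B = C_12 = 208012.
Rooted ordered trees with n edges are counted by C_n; here n = 12. So D = C_12 = 208012.
A + B − D = 742900 + 208012 − 208012 = 742900.

742900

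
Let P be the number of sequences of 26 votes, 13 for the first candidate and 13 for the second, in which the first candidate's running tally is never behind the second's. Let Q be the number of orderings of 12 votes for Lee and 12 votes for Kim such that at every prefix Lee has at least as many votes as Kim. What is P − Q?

534888

Ballot sequences with n votes each where one side never trails are Dyck words, counted by C_n; here n = 13. So P = C_13 = 742900.
Ballot sequences with n votes each where one side never trails are Dyck words, counted by C_n; here n = 12. So Q = C_12 = 208012.
P − Q = 742900 − 208012 = 534888.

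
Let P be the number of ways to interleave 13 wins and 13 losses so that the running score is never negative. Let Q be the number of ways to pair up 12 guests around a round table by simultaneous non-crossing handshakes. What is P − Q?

Reading a vote for the leader as '(' and for the other as ')' turns such a sequence into a balanced string of 13 pairs, so the count is C_13. So P = C_13 = 742900.
With 12 = 2·6 people, non-crossing handshake pairings are non-crossing perfect matchings on a circle, counted by C_6. So Q = C_6 = 132.
P − Q = 742900 − 132 = 742768.

742768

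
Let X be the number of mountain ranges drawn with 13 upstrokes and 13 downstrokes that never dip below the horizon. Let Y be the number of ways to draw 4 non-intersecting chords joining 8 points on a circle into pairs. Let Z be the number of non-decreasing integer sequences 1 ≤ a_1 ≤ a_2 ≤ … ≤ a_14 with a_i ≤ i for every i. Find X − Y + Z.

Paths of 13 up- and 13 down-steps that never dip below the axis are Dyck paths; their count is C_13. So X = C_13 = 742900.
Non-crossing perfect matchings of 2n points on a circle are counted by C_n; with 8 points, n = 4. So Y = C_4 = 14.
Such sub-staircase sequences of length n are counted by C_n; here n = 14. So Z = C_14 = 2674440.
X − Y + Z = 742900 − 14 + 2674440 = 3417326.

3417326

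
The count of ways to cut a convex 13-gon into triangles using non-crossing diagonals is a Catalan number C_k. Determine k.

11

The number of triangulations of a 13-gon is the Catalan number C_11 (index = sides − 2).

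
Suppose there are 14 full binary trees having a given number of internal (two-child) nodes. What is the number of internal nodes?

Full binary trees with n internal nodes are counted by C_n. The Catalan number equal to 14 is C_4.

4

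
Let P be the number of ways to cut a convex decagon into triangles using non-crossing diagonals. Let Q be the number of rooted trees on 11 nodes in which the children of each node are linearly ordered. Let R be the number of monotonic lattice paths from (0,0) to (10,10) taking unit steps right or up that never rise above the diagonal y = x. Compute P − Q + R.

A convex 10-gon is triangulated into 8 triangles, and the number of such triangulations is the Catalan number C_{10−2} = C_8. So P = C_8 = 1430.
Rooted ordered (plane) trees on m nodes have m−1 edges and are counted by C_{m−1}; m = 11 gives C_10. So Q = C_10 = 16796.
Sub-diagonal monotone paths from (0,0) to (10,10) biject with Dyck paths of semilength 10, giving C_10. So R = C_10 = 16796.
P − Q + R = 1430 − 16796 + 16796 = 1430.

1430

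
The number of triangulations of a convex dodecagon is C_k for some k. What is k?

10

Triangulations of a convex m-gon are counted by C_{m−2}; with m = 12 this is C_10.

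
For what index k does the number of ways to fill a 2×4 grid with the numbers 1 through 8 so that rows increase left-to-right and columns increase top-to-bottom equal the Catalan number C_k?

Standard Young tableaux of shape 2×n are counted by C_n; here n = 4.

4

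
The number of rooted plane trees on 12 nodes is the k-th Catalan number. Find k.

Rooted ordered (plane) trees on m nodes have m−1 edges and are counted by C_{m−1}; m = 12 gives C_11.

11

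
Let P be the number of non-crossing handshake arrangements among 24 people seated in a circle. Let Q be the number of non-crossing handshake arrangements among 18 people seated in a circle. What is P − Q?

203150

With 24 = 2·12 people, non-crossing handshake pairings are non-crossing perfect matchings on a circle, counted by C_12. So P = C_12 = 208012.
With 18 = 2·9 people, non-crossing handshake pairings are non-crossing perfect matchings on a circle, counted by C_9. So Q = C_9 = 4862.
P − Q = 208012 − 4862 = 203150.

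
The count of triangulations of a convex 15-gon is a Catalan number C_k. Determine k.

13

Triangulations of a convex m-gon are counted by C_{m−2}; with m = 15 this is C_13.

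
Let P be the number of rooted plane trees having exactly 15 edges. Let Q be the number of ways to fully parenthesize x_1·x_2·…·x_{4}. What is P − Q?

9694840

A rooted plane tree with 15 edges has 16 nodes, and the count is C_15. So P = C_15 = 9694845.
Bracketing 4 factors into binary products is counted by C_{4−1} = C_3. So Q = C_3 = 5.
P − Q = 9694845 − 5 = 9694840.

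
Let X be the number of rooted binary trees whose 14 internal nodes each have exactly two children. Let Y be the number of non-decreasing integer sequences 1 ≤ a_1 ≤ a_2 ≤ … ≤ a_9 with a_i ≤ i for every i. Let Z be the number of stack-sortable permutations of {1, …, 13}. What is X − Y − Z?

1926678

The number of full binary trees on 14 internal nodes is the Catalan number C_14. So X = C_14 = 2674440.
Weakly increasing sequences with a_i ≤ i biject with Dyck paths of semilength 9, so there are C_9. So Y = C_9 = 4862.
Stack-sortable permutations are exactly the 231-avoiding ones, counted by C_n; here n = 13. So Z = C_13 = 742900.
X − Y − Z = 2674440 − 4862 − 742900 = 1926678.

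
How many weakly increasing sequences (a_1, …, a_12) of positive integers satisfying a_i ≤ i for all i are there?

Such sub-staircase sequences of length n are counted by C_n; here n = 12.
C_12 = C_11 · 2(2·11+1)/(11+2) = 58786 · 46/13 = 208012.

208012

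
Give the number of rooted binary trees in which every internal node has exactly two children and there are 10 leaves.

Full binary trees with 10 leaves have 10−1 = 9 internal nodes, so there are C_9 of them.
C_9 = 4862.

4862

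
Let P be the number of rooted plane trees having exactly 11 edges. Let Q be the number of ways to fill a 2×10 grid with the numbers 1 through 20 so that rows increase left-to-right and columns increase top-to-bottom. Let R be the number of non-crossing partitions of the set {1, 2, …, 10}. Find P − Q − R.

A rooted plane tree with 11 edges has 12 nodes, and the count is C_11. So P = C_11 = 58786.
By the hook-length formula (or a Dyck-path bijection), SYT of shape 2×10 number C_10. So Q = C_10 = 16796.
The non-crossing partitions of [10] form a lattice of size C_10. So R = C_10 = 16796.
P − Q − R = 58786 − 16796 − 16796 = 25194.

25194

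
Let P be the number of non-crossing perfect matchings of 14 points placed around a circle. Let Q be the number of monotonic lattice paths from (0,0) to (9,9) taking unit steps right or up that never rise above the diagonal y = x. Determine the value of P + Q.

5291

Pairing 14 circle points by 7 non-crossing chords gives C_7 matchings. So P = C_7 = 429.
Sub-diagonal monotone paths from (0,0) to (9,9) biject with Dyck paths of semilength 9, giving C_9. So Q = C_9 = 4862.
P + Q = 429 + 4862 = 5291.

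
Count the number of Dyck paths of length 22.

Paths of 11 up- and 11 down-steps that never dip below the axis are Dyck paths; their count is C_11.
C_11 = 58786.

58786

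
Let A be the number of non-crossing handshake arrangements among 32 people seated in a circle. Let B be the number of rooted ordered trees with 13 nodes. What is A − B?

Non-crossing handshake pairings of 2n people are counted by C_n; 32 people gives n = 16. So A = C_16 = 35357670.
A rooted plane tree on 13 nodes has 12 edges, and such trees are counted by C_12. So B = C_12 = 208012.
A − B = 35357670 − 208012 = 35149658.

35149658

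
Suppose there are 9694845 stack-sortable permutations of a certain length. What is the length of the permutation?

15

Stack-sortable permutations of [n] are counted by C_n, and C_15 = 9694845.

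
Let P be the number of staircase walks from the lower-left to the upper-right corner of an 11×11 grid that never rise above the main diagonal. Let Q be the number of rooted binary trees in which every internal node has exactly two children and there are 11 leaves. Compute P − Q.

Sub-diagonal monotone paths from (0,0) to (11,11) biject with Dyck paths of semilength 11, giving C_11. So P = C_11 = 58786.
A full binary tree with L leaves has L−1 internal nodes and is counted by C_{L−1}; L = 11 gives C_10. So Q = C_10 = 16796.
P − Q = 58786 − 16796 = 41990.

41990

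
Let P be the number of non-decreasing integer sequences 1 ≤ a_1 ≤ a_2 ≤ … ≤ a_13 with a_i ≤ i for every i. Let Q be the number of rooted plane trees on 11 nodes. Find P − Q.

Weakly increasing sequences with a_i ≤ i biject with Dyck paths of semilength 13, so there are C_13. So P = C_13 = 742900.
A rooted plane tree on 11 nodes has 10 edges, and such trees are counted by C_10. So Q = C_10 = 16796.
P − Q = 742900 − 16796 = 726104.

726104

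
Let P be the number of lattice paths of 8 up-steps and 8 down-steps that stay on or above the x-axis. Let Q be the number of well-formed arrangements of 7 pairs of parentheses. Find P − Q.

1001

A Dyck path with 8 up-steps and 8 down-steps has semilength 8, so there are C_8 of them. So P = C_8 = 1430.
Balanced strings of n pairs of brackets are counted by C_n; here n = 7. So Q = C_7 = 429.
P − Q = 1430 − 429 = 1001.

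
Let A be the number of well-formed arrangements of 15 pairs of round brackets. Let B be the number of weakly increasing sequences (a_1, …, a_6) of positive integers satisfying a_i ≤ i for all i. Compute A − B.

Balanced strings of n pairs of brackets are counted by C_n; here n = 15. So A = C_15 = 9694845.
Such sub-staircase sequences of length n are counted by C_n; here n = 6. So B = C_6 = 132.
A − B = 9694845 − 132 = 9694713.

9694713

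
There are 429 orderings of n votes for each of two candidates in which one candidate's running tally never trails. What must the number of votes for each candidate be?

Such ballot sequences with n votes each are counted by C_n, and C_7 = 429.

7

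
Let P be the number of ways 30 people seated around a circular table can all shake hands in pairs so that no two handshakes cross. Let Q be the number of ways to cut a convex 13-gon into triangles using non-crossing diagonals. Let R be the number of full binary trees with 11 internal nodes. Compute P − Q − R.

Non-crossing handshake pairings of 2n people are counted by C_n; 30 people gives n = 15. So P = C_15 = 9694845.
The number of triangulations of a 13-gon is the Catalan number C_11 (index = sides − 2). So Q = C_11 = 58786.
The number of full binary trees on 11 internal nodes is the Catalan number C_11. So R = C_11 = 58786.
P − Q − R = 9694845 − 58786 − 58786 = 9577273.

9577273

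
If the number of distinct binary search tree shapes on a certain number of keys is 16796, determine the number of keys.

10

Binary search tree shapes on n keys are counted by C_n. Since C_10 = 16796, the index is 10.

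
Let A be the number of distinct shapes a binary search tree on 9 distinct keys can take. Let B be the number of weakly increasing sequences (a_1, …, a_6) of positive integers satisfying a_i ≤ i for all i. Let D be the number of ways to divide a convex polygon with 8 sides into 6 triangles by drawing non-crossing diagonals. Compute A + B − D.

4862

There are C_n binary search tree shapes on n keys; with n = 9 that is C_9. So A = C_9 = 4862.
Such sub-staircase sequences of length n are counted by C_n; here n = 6. So B = C_6 = 132.
The number of triangulations of an 8-gon is the Catalan number C_6 (index = sides − 2). So D = C_6 = 132.
A + B − D = 4862 + 132 − 132 = 4862.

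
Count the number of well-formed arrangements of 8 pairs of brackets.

With 8 pairs the number of balanced bracket strings is the Catalan number C_8.
C_8 = C(16,8)/9 = 12870/9 = 1430.

1430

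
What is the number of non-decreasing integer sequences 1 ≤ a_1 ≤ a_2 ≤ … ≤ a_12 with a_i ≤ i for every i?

Such sub-staircase sequences of length n are counted by C_n; here n = 12.
C_12 = C_11 · 2(2·11+1)/(11+2) = 58786 · 46/13 = 208012.

208012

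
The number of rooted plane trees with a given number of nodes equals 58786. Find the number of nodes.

12

Rooted ordered trees on m nodes are counted by C_{m−1}, and C_11 = 58786.
So the index is 11, and the number of nodes is 11 + 1 = 12.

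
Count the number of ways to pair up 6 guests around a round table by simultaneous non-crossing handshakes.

With 6 = 2·3 people, non-crossing handshake pairings are non-crossing perfect matchings on a circle, counted by C_3.
C_3 = 5.

5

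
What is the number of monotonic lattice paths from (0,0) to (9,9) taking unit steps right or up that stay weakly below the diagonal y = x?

Sub-diagonal monotone paths from (0,0) to (9,9) biject with Dyck paths of semilength 9, giving C_9.
C_9 = 4862.

4862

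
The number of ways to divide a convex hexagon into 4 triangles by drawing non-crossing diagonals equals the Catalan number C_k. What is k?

The number of triangulations of a 6-gon is the Catalan number C_4 (index = sides − 2).

4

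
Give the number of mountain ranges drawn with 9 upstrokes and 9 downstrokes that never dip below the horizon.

4862

Dyck paths of semilength n (length 2n) are counted by C_n; here n = 9.
C_9 = C_8 · 2(2·8+1)/(8+2) = 1430 · 34/10 = 4862.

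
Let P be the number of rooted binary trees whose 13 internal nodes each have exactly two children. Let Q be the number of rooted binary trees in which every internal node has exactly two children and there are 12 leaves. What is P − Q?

Full binary trees with n internal nodes are counted by C_n; here n = 13. So P = C_13 = 742900.
Full binary trees with 12 leaves have 12−1 = 11 internal nodes, so there are C_11 of them. So Q = C_11 = 58786.
P − Q = 742900 − 58786 = 684114.

684114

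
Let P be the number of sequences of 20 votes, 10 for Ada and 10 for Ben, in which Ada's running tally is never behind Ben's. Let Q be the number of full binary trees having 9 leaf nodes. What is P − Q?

Reading a vote for the leader as '(' and for the other as ')' turns such a sequence into a balanced string of 10 pairs, so the count is C_10. So P = C_10 = 16796.
A full binary tree with L leaves has L−1 internal nodes and is counted by C_{L−1}; L = 9 gives C_8. So Q = C_8 = 1430.
P − Q = 16796 − 1430 = 15366.

15366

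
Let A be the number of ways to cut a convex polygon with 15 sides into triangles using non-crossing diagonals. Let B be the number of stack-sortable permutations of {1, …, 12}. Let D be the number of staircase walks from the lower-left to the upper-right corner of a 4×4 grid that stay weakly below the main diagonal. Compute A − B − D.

A convex 15-gon is triangulated into 13 triangles, and the number of such triangulations is the Catalan number C_{15−2} = C_13. So A = C_13 = 742900.
Stack-sortable permutations are exactly the 231-avoiding ones, counted by C_n; here n = 12. So B = C_12 = 208012.
Sub-diagonal monotone paths from (0,0) to (4,4) biject with Dyck paths of semilength 4, giving C_4. So D = C_4 = 14.
A − B − D = 742900 − 208012 − 14 = 534874.

534874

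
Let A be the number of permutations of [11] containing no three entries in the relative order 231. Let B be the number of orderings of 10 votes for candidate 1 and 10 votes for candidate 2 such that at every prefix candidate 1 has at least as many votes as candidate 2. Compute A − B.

Permutations of [n] avoiding any single length-3 pattern are counted by C_n; here n = 11. So A = C_11 = 58786.
Ballot sequences with n votes each where one side never trails are Dyck words, counted by C_n; here n = 10. So B = C_10 = 16796.
A − B = 58786 − 16796 = 41990.

41990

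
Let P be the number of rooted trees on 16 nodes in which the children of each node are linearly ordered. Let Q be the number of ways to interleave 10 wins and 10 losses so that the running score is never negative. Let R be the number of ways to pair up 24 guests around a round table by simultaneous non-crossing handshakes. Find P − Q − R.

9470037

A rooted plane tree on 16 nodes has 15 edges, and such trees are counted by C_15. So P = C_15 = 9694845.
Reading a vote for the leader as '(' and for the other as ')' turns such a sequence into a balanced string of 10 pairs, so the count is C_10. So Q = C_10 = 16796.
With 24 = 2·12 people, non-crossing handshake pairings are non-crossing perfect matchings on a circle, counted by C_12. So R = C_12 = 208012.
P − Q − R = 9694845 − 16796 − 208012 = 9470037.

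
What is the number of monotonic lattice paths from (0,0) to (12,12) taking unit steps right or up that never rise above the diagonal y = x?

208012

Sub-diagonal monotone paths from (0,0) to (12,12) biject with Dyck paths of semilength 12, giving C_12.
C_12 = 208012.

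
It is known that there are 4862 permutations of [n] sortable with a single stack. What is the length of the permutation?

Stack-sortable permutations of [n] are counted by C_n. The Catalan number equal to 4862 is C_9.

9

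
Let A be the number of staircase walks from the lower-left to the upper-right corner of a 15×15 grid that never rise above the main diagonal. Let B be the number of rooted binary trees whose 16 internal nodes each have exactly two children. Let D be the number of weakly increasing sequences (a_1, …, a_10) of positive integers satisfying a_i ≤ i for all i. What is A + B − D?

45035719

Monotone paths in an n×n grid that stay weakly below the diagonal are counted by C_n; here n = 15. So A = C_15 = 9694845.
The number of full binary trees on 16 internal nodes is the Catalan number C_16. So B = C_16 = 35357670.
Such sub-staircase sequences of length n are counted by C_n; here n = 10. So D = C_10 = 16796.
A + B − D = 9694845 + 35357670 − 16796 = 45035719.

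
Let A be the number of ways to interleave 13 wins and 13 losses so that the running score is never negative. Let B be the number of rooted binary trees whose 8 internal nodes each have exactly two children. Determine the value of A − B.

741470

Ballot sequences with n votes each where one side never trails are Dyck words, counted by C_n; here n = 13. So A = C_13 = 742900.
Full binary trees with n internal nodes are counted by C_n; here n = 8. So B = C_8 = 1430.
A − B = 742900 − 1430 = 741470.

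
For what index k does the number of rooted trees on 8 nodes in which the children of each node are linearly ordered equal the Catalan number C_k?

7

A rooted plane tree on 8 nodes has 7 edges, and such trees are counted by C_7.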